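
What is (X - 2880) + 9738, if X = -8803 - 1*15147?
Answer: -17092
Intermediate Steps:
X = -23950 (X = -8803 - 15147 = -23950)
(X - 2880) + 9738 = (-23950 - 2880) + 9738 = -26830 + 9738 = -17092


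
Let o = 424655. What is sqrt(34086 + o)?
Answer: sqrt(458741) ≈ 677.30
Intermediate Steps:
sqrt(34086 + o) = sqrt(34086 + 424655) = sqrt(458741)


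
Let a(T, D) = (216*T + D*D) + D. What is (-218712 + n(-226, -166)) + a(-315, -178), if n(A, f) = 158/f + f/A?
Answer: -2393954272/9379 ≈ -2.5525e+5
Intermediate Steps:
a(T, D) = D + D² + 216*T (a(T, D) = (216*T + D²) + D = (D² + 216*T) + D = D + D² + 216*T)
(-218712 + n(-226, -166)) + a(-315, -178) = (-218712 + (158/(-166) - 166/(-226))) + (-178 + (-178)² + 216*(-315)) = (-218712 + (158*(-1/166) - 166*(-1/226))) + (-178 + 31684 - 68040) = (-218712 + (-79/83 + 83/113)) - 36534 = (-218712 - 2038/9379) - 36534 = -2051301886/9379 - 36534 = -2393954272/9379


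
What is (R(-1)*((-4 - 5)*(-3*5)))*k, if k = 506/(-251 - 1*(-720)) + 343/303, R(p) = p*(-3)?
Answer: 42414975/47369 ≈ 895.42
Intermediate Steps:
R(p) = -3*p
k = 314185/142107 (k = 506/(-251 + 720) + 343*(1/303) = 506/469 + 343/303 = 314185/142107 ≈ 2.2109)
(R(-1)*((-4 - 5)*(-3*5)))*k = ((-3*(-1))*((-4 - 5)*(-3*5)))*(314185/142107) = (3*(-9*(-15)))*(314185/142107) = (3*135)*(314185/142107) = 405*(314185/142107) = 42414975/47369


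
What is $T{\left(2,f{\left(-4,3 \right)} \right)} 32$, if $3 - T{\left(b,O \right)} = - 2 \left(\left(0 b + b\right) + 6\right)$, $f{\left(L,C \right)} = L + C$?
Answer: $608$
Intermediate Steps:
$f{\left(L,C \right)} = C + L$
$T{\left(b,O \right)} = 15 + 2 b$ ($T{\left(b,O \right)} = 3 - - 2 \left(\left(0 b + b\right) + 6\right) = 3 - - 2 \left(\left(0 + b\right) + 6\right) = 3 - - 2 \left(b + 6\right) = 3 - - 2 \left(6 + b\right) = 3 - \left(-12 - 2 b\right) = 3 + \left(12 + 2 b\right) = 15 + 2 b$)
$T{\left(2,f{\left(-4,3 \right)} \right)} 32 = \left(15 + 2 \cdot 2\right) 32 = \left(15 + 4\right) 32 = 19 \cdot 32 = 608$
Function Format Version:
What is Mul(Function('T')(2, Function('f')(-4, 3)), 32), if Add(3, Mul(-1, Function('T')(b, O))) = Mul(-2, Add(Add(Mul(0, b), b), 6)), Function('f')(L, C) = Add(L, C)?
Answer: 608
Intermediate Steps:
Function('f')(L, C) = Add(C, L)
Function('T')(b, O) = Add(15, Mul(2, b)) (Function('T')(b, O) = Add(3, Mul(-1, Mul(-2, Add(Add(Mul(0, b), b), 6)))) = Add(3, Mul(-1, Mul(-2, Add(Add(0, b), 6)))) = Add(3, Mul(-1, Mul(-2, Add(b, 6)))) = Add(3, Mul(-1, Mul(-2, Add(6, b)))) = Add(3, Mul(-1, Add(-12, Mul(-2, b)))) = Add(3, Add(12, Mul(2, b))) = Add(15, Mul(2, b)))
Mul(Function('T')(2, Function('f')(-4, 3)), 32) = Mul(Add(15, Mul(2, 2)), 32) = Mul(Add(15, 4), 32) = Mul(19, 32) = 608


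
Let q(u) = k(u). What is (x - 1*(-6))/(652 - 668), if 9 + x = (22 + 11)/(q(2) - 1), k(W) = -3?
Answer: 45/64 ≈ 0.70313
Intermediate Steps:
q(u) = -3
x = -69/4 (x = -9 + (22 + 11)/(-3 - 1) = -9 + 33/(-4) = -9 + 33*(-1/4) = -9 - 33/4 = -69/4 ≈ -17.250)
(x - 1*(-6))/(652 - 668) = (-69/4 - 1*(-6))/(652 - 668) = (-69/4 + 6)/(-16) = -45/4*(-1/16) = 45/64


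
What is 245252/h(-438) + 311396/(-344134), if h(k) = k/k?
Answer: 42199620186/172067 ≈ 2.4525e+5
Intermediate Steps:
h(k) = 1
245252/h(-438) + 311396/(-344134) = 245252/1 + 311396/(-344134) = 245252*1 + 311396*(-1/344134) = 245252 - 155698/172067 = 42199620186/172067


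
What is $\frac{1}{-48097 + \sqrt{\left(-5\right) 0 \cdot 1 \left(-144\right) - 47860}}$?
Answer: $- \frac{48097}{2313369269} - \frac{2 i \sqrt{11965}}{2313369269} \approx -2.0791 \cdot 10^{-5} - 9.4567 \cdot 10^{-8} i$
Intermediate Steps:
$\frac{1}{-48097 + \sqrt{\left(-5\right) 0 \cdot 1 \left(-144\right) - 47860}} = \frac{1}{-48097 + \sqrt{0 \cdot 1 \left(-144\right) - 47860}} = \frac{1}{-48097 + \sqrt{0 \left(-144\right) - 47860}} = \frac{1}{-48097 + \sqrt{0 - 47860}} = \frac{1}{-48097 + \sqrt{-47860}} = \frac{1}{-48097 + 2 i \sqrt{11965}}$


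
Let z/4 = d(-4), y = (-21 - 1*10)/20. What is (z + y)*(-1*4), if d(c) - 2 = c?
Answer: 191/5 ≈ 38.200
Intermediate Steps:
d(c) = 2 + c
y = -31/20 (y = (-21 - 10)*(1/20) = -31*1/20 = -31/20 ≈ -1.5500)
z = -8 (z = 4*(2 - 4) = 4*(-2) = -8)
(z + y)*(-1*4) = (-8 - 31/20)*(-1*4) = -191/20*(-4) = 191/5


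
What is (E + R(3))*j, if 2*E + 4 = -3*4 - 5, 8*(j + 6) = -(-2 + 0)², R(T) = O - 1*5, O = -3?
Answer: 481/4 ≈ 120.25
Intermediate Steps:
R(T) = -8 (R(T) = -3 - 1*5 = -3 - 5 = -8)
j = -13/2 (j = -6 + (-(-2 + 0)²)/8 = -6 + (-1*(-2)²)/8 = -6 + (-1*4)/8 = -6 + (⅛)*(-4) = -6 - ½ = -13/2 ≈ -6.5000)
E = -21/2 (E = -2 + (-3*4 - 5)/2 = -2 + (-12 - 5)/2 = -2 + (½)*(-17) = -2 - 17/2 = -21/2 ≈ -10.500)
(E + R(3))*j = (-21/2 - 8)*(-13/2) = -37/2*(-13/2) = 481/4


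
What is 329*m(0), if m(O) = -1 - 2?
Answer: -987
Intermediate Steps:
m(O) = -3
329*m(0) = 329*(-3) = -987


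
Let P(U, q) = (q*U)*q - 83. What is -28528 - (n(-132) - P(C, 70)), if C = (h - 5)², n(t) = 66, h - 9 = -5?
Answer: -23777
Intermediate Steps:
h = 4 (h = 9 - 5 = 4)
C = 1 (C = (4 - 5)² = (-1)² = 1)
P(U, q) = -83 + U*q² (P(U, q) = (U*q)*q - 83 = U*q² - 83 = -83 + U*q²)
-28528 - (n(-132) - P(C, 70)) = -28528 - (66 - (-83 + 1*70²)) = -28528 - (66 - (-83 + 1*4900)) = -28528 - (66 - (-83 + 4900)) = -28528 - (66 - 1*4817) = -28528 - (66 - 4817) = -28528 - 1*(-4751) = -28528 + 4751 = -23777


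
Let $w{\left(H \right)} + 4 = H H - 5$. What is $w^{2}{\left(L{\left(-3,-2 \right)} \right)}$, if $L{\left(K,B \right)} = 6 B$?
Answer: $18225$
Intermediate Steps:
$w{\left(H \right)} = -9 + H^{2}$ ($w{\left(H \right)} = -4 + \left(H H - 5\right) = -4 + \left(H^{2} - 5\right) = -4 + \left(-5 + H^{2}\right) = -9 + H^{2}$)
$w^{2}{\left(L{\left(-3,-2 \right)} \right)} = \left(-9 + \left(6 \left(-2\right)\right)^{2}\right)^{2} = \left(-9 + \left(-12\right)^{2}\right)^{2} = \left(-9 + 144\right)^{2} = 135^{2} = 18225$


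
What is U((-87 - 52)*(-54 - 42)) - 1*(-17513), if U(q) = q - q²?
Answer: -178031479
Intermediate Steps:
U((-87 - 52)*(-54 - 42)) - 1*(-17513) = ((-87 - 52)*(-54 - 42))*(1 - (-87 - 52)*(-54 - 42)) - 1*(-17513) = (-139*(-96))*(1 - (-139)*(-96)) + 17513 = 13344*(1 - 1*13344) + 17513 = 13344*(1 - 13344) + 17513 = 13344*(-13343) + 17513 = -178048992 + 17513 = -178031479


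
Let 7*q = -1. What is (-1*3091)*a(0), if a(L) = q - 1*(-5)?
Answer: -105094/7 ≈ -15013.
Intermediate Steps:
q = -⅐ (q = (⅐)*(-1) = -⅐ ≈ -0.14286)
a(L) = 34/7 (a(L) = -⅐ - 1*(-5) = -⅐ + 5 = 34/7)
(-1*3091)*a(0) = -1*3091*(34/7) = -3091*34/7 = -105094/7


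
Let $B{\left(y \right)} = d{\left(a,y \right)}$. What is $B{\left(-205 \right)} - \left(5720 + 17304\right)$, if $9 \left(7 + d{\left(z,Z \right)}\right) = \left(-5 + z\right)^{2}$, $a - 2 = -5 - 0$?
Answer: $- \frac{207215}{9} \approx -23024.0$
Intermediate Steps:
$a = -3$ ($a = 2 - 5 = -3$)
$d{\left(z,Z \right)} = -7 + \frac{\left(-5 + z\right)^{2}}{9}$
$B{\left(y \right)} = \frac{1}{9}$ ($B{\left(y \right)} = -7 + \frac{\left(-5 - 3\right)^{2}}{9} = -7 + \frac{\left(-8\right)^{2}}{9} = -7 + \frac{1}{9} \cdot 64 = -7 + \frac{64}{9} = \frac{1}{9}$)
$B{\left(-205 \right)} - \left(5720 + 17304\right) = \frac{1}{9} - \left(5720 + 17304\right) = \frac{1}{9} - 23024 = - \frac{207215}{9}$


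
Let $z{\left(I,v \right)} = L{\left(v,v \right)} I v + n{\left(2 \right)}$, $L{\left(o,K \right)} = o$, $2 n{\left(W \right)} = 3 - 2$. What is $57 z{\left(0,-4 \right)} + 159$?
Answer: $\frac{375}{2} \approx 187.5$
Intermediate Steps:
$n{\left(W \right)} = \frac{1}{2}$ ($n{\left(W \right)} = \frac{3 - 2}{2} = \frac{1}{2} \cdot 1 = \frac{1}{2}$)
$z{\left(I,v \right)} = \frac{1}{2} + I v^{2}$ ($z{\left(I,v \right)} = v I v + \frac{1}{2} = I v v + \frac{1}{2} = I v^{2} + \frac{1}{2} = \frac{1}{2} + I v^{2}$)
$57 z{\left(0,-4 \right)} + 159 = 57 \left(\frac{1}{2} + 0 \left(-4\right)^{2}\right) + 159 = 57 \left(\frac{1}{2} + 0 \cdot 16\right) + 159 = 57 \left(\frac{1}{2} + 0\right) + 159 = 57 \cdot \frac{1}{2} + 159 = \frac{57}{2} + 159 = \frac{375}{2}$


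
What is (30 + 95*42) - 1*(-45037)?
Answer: 49057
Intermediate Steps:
(30 + 95*42) - 1*(-45037) = (30 + 3990) + 45037 = 4020 + 45037 = 49057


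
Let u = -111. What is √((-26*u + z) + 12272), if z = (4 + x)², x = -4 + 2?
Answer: 19*√42 ≈ 123.13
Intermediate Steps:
x = -2
z = 4 (z = (4 - 2)² = 2² = 4)
√((-26*u + z) + 12272) = √((-26*(-111) + 4) + 12272) = √((2886 + 4) + 12272) = √(2890 + 12272) = √15162 = 19*√42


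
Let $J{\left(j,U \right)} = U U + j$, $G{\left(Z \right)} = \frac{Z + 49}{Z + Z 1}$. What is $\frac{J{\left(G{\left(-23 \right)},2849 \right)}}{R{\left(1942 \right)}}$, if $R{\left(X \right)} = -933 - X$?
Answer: $- \frac{37337282}{13225} \approx -2823.2$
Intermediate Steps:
$G{\left(Z \right)} = \frac{49 + Z}{2 Z}$ ($G{\left(Z \right)} = \frac{49 + Z}{Z + Z} = \frac{49 + Z}{2 Z}$)
$J{\left(j,U \right)} = j + U^{2}$ ($J{\left(j,U \right)} = U^{2} + j = j + U^{2}$)
$\frac{J{\left(G{\left(-23 \right)},2849 \right)}}{R{\left(1942 \right)}} = \frac{\frac{49 - 23}{2 \left(-23\right)} + 2849^{2}}{-933 - 1942} = \frac{\frac{1}{2} \left(- \frac{1}{23}\right) 26 + 8116801}{-933 - 1942} = \frac{- \frac{13}{23} + 8116801}{-2875} = \frac{186686410}{23} \left(- \frac{1}{2875}\right) = - \frac{37337282}{13225}$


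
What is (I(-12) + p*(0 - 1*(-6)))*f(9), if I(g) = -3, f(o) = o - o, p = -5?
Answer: 0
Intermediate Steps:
f(o) = 0
(I(-12) + p*(0 - 1*(-6)))*f(9) = (-3 - 5*(0 - 1*(-6)))*0 = (-3 - 5*(0 + 6))*0 = (-3 - 5*6)*0 = (-3 - 30)*0 = -33*0 = 0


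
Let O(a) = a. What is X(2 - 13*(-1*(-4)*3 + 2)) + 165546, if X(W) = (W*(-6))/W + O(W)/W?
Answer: 165541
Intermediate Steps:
X(W) = -5 (X(W) = (W*(-6))/W + W/W = (-6*W)/W + 1 = -6 + 1 = -5)
X(2 - 13*(-1*(-4)*3 + 2)) + 165546 = -5 + 165546 = 165541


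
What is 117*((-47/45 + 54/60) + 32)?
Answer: 37271/10 ≈ 3727.1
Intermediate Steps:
117*((-47/45 + 54/60) + 32) = 117*((-47*1/45 + 54*(1/60)) + 32) = 117*((-47/45 + 9/10) + 32) = 117*(-13/90 + 32) = 117*(2867/90) = 37271/10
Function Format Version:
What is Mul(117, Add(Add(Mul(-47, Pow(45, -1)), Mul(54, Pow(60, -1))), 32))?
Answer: Rational(37271, 10) ≈ 3727.1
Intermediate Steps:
Mul(117, Add(Add(Mul(-47, Pow(45, -1)), Mul(54, Pow(60, -1))), 32)) = Mul(117, Add(Add(Mul(-47, Rational(1, 45)), Mul(54, Rational(1, 60))), 32)) = Mul(117, Add(Add(Rational(-47, 45), Rational(9, 10)), 32)) = Mul(117, Add(Rational(-13, 90), 32)) = Mul(117, Rational(2867, 90)) = Rational(37271, 10)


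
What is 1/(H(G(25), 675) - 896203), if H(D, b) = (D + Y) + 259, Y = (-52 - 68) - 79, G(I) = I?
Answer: -1/896118 ≈ -1.1159e-6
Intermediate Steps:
Y = -199 (Y = -120 - 79 = -199)
H(D, b) = 60 + D (H(D, b) = (D - 199) + 259 = (-199 + D) + 259 = 60 + D)
1/(H(G(25), 675) - 896203) = 1/((60 + 25) - 896203) = 1/(85 - 896203) = 1/(-896118) = -1/896118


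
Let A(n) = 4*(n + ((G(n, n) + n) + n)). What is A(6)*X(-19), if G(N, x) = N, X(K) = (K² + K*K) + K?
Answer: 67488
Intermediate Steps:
X(K) = K + 2*K² (X(K) = (K² + K²) + K = 2*K² + K = K + 2*K²)
A(n) = 16*n (A(n) = 4*(n + ((n + n) + n)) = 4*(n + (2*n + n)) = 4*(n + 3*n) = 4*(4*n) = 16*n)
A(6)*X(-19) = (16*6)*(-19*(1 + 2*(-19))) = 96*(-19*(1 - 38)) = 96*(-19*(-37)) = 96*703 = 67488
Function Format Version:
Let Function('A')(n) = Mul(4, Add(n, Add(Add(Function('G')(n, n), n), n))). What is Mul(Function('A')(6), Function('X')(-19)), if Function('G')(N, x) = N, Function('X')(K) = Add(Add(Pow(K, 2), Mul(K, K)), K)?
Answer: 67488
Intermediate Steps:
Function('X')(K) = Add(K, Mul(2, Pow(K, 2))) (Function('X')(K) = Add(Add(Pow(K, 2), Pow(K, 2)), K) = Add(Mul(2, Pow(K, 2)), K) = Add(K, Mul(2, Pow(K, 2))))
Function('A')(n) = Mul(16, n) (Function('A')(n) = Mul(4, Add(n, Add(Add(n, n), n))) = Mul(4, Add(n, Add(Mul(2, n), n))) = Mul(4, Add(n, Mul(3, n))) = Mul(4, Mul(4, n)) = Mul(16, n))
Mul(Function('A')(6), Function('X')(-19)) = Mul(Mul(16, 6), Mul(-19, Add(1, Mul(2, -19)))) = Mul(96, Mul(-19, Add(1, -38))) = Mul(96, Mul(-19, -37)) = Mul(96, 703) = 67488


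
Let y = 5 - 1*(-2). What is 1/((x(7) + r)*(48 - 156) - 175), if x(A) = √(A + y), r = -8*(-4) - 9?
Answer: -2659/6906985 + 108*√14/6906985 ≈ -0.00032647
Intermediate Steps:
y = 7 (y = 5 + 2 = 7)
r = 23 (r = 32 - 9 = 23)
x(A) = √(7 + A) (x(A) = √(A + 7) = √(7 + A))
1/((x(7) + r)*(48 - 156) - 175) = 1/((√(7 + 7) + 23)*(48 - 156) - 175) = 1/((√14 + 23)*(-108) - 175) = 1/((23 + √14)*(-108) - 175) = 1/((-2484 - 108*√14) - 175) = 1/(-2659 - 108*√14)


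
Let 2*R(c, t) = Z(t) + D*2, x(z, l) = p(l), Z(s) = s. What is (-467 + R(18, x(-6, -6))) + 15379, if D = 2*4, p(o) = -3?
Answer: 29837/2 ≈ 14919.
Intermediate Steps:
x(z, l) = -3
D = 8
R(c, t) = 8 + t/2 (R(c, t) = (t + 8*2)/2 = (t + 16)/2 = (16 + t)/2 = 8 + t/2)
(-467 + R(18, x(-6, -6))) + 15379 = (-467 + (8 + (½)*(-3))) + 15379 = (-467 + (8 - 3/2)) + 15379 = (-467 + 13/2) + 15379 = -921/2 + 15379 = 29837/2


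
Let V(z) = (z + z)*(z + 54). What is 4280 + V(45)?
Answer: 13190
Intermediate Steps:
V(z) = 2*z*(54 + z) (V(z) = (2*z)*(54 + z) = 2*z*(54 + z))
4280 + V(45) = 4280 + 2*45*(54 + 45) = 4280 + 2*45*99 = 4280 + 8910 = 13190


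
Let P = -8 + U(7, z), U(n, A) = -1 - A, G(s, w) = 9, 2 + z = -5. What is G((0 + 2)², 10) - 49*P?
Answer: 107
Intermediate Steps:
z = -7 (z = -2 - 5 = -7)
P = -2 (P = -8 + (-1 - 1*(-7)) = -8 + (-1 + 7) = -8 + 6 = -2)
G((0 + 2)², 10) - 49*P = 9 - 49*(-2) = 9 + 98 = 107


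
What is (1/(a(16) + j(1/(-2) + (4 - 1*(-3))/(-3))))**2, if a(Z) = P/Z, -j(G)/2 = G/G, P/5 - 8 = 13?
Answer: 256/5329 ≈ 0.048039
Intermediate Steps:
P = 105 (P = 40 + 5*13 = 40 + 65 = 105)
j(G) = -2 (j(G) = -2*G/G = -2*1 = -2)
a(Z) = 105/Z
(1/(a(16) + j(1/(-2) + (4 - 1*(-3))/(-3))))**2 = (1/(105/16 - 2))**2 = (1/(73/16))**2 = (16/73)**2 = 256/5329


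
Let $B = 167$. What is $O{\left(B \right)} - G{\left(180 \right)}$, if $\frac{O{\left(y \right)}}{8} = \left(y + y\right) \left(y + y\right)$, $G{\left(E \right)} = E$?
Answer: $892268$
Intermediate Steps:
$O{\left(y \right)} = 32 y^{2}$ ($O{\left(y \right)} = 8 \left(y + y\right) \left(y + y\right) = 8 \cdot 2 y 2 y = 8 \cdot 4 y^{2} = 32 y^{2}$)
$O{\left(B \right)} - G{\left(180 \right)} = 32 \cdot 167^{2} - 180 = 32 \cdot 27889 - 180 = 892448 - 180 = 892268$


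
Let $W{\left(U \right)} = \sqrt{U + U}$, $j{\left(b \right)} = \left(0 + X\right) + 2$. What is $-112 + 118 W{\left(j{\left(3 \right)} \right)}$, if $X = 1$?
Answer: $-112 + 118 \sqrt{6} \approx 177.04$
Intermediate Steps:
$j{\left(b \right)} = 3$ ($j{\left(b \right)} = \left(0 + 1\right) + 2 = 1 + 2 = 3$)
$W{\left(U \right)} = \sqrt{2} \sqrt{U}$ ($W{\left(U \right)} = \sqrt{2 U} = \sqrt{2} \sqrt{U}$)
$-112 + 118 W{\left(j{\left(3 \right)} \right)} = -112 + 118 \sqrt{2} \sqrt{3} = -112 + 118 \sqrt{6}$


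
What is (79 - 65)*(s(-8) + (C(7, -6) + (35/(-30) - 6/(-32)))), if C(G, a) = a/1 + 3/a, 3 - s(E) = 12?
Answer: -5537/24 ≈ -230.71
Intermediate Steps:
s(E) = -9 (s(E) = 3 - 1*12 = 3 - 12 = -9)
C(G, a) = a + 3/a (C(G, a) = a*1 + 3/a = a + 3/a)
(79 - 65)*(s(-8) + (C(7, -6) + (35/(-30) - 6/(-32)))) = (79 - 65)*(-9 + ((-6 + 3/(-6)) + (35/(-30) - 6/(-32)))) = 14*(-9 + ((-6 + 3*(-1/6)) + (35*(-1/30) - 6*(-1/32)))) = 14*(-9 + ((-6 - 1/2) + (-7/6 + 3/16))) = 14*(-9 + (-13/2 - 47/48)) = 14*(-9 - 359/48) = 14*(-791/48) = -5537/24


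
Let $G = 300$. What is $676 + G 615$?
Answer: $185176$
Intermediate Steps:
$676 + G 615 = 676 + 300 \cdot 615 = 676 + 184500 = 185176$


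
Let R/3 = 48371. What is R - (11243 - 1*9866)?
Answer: 143736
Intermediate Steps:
R = 145113 (R = 3*48371 = 145113)
R - (11243 - 1*9866) = 145113 - (11243 - 1*9866) = 145113 - (11243 - 9866) = 145113 - 1*1377 = 145113 - 1377 = 143736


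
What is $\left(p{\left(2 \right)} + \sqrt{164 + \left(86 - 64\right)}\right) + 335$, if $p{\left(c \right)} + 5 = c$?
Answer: $332 + \sqrt{186} \approx 345.64$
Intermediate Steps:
$p{\left(c \right)} = -5 + c$
$\left(p{\left(2 \right)} + \sqrt{164 + \left(86 - 64\right)}\right) + 335 = \left(\left(-5 + 2\right) + \sqrt{164 + \left(86 - 64\right)}\right) + 335 = \left(-3 + \sqrt{164 + \left(86 - 64\right)}\right) + 335 = \left(-3 + \sqrt{164 + 22}\right) + 335 = \left(-3 + \sqrt{186}\right) + 335 = 332 + \sqrt{186}$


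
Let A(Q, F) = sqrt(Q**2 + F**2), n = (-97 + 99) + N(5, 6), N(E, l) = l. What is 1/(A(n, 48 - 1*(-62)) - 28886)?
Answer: -14443/417194416 - sqrt(3041)/417194416 ≈ -3.4752e-5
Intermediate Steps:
n = 8 (n = (-97 + 99) + 6 = 2 + 6 = 8)
A(Q, F) = sqrt(F**2 + Q**2)
1/(A(n, 48 - 1*(-62)) - 28886) = 1/(sqrt((48 - 1*(-62))**2 + 8**2) - 28886) = 1/(sqrt((48 + 62)**2 + 64) - 28886) = 1/(sqrt(110**2 + 64) - 28886) = 1/(sqrt(12100 + 64) - 28886) = 1/(sqrt(12164) - 28886) = 1/(2*sqrt(3041) - 28886) = 1/(-28886 + 2*sqrt(3041))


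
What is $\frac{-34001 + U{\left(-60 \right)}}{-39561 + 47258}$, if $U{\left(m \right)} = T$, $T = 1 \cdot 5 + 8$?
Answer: $- \frac{33988}{7697} \approx -4.4157$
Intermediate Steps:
$T = 13$ ($T = 5 + 8 = 13$)
$U{\left(m \right)} = 13$
$\frac{-34001 + U{\left(-60 \right)}}{-39561 + 47258} = \frac{-34001 + 13}{-39561 + 47258} = - \frac{33988}{7697}$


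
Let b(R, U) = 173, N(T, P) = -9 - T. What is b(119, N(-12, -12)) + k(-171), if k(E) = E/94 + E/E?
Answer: 16185/94 ≈ 172.18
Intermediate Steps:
k(E) = 1 + E/94 (k(E) = E*(1/94) + 1 = E/94 + 1 = 1 + E/94)
b(119, N(-12, -12)) + k(-171) = 173 + (1 + (1/94)*(-171)) = 173 + (1 - 171/94) = 173 - 77/94 = 16185/94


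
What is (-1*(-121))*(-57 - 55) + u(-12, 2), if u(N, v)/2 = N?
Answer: -13576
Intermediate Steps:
u(N, v) = 2*N
(-1*(-121))*(-57 - 55) + u(-12, 2) = (-1*(-121))*(-57 - 55) + 2*(-12) = 121*(-112) - 24 = -13552 - 24 = -13576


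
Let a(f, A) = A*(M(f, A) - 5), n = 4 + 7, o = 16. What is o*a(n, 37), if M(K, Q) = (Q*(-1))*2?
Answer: -46768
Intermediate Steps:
M(K, Q) = -2*Q (M(K, Q) = -Q*2 = -2*Q)
n = 11
a(f, A) = A*(-5 - 2*A) (a(f, A) = A*(-2*A - 5) = A*(-5 - 2*A))
o*a(n, 37) = 16*(-1*37*(5 + 2*37)) = 16*(-1*37*(5 + 74)) = 16*(-1*37*79) = 16*(-2923) = -46768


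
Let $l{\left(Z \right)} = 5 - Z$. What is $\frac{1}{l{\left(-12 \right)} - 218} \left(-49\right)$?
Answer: $\frac{49}{201} \approx 0.24378$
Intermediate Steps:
$\frac{1}{l{\left(-12 \right)} - 218} \left(-49\right) = \frac{1}{\left(5 - -12\right) - 218} \left(-49\right) = \frac{1}{\left(5 + 12\right) - 218} \left(-49\right) = \frac{1}{17 - 218} \left(-49\right) = \frac{1}{-201} \left(-49\right) = \left(- \frac{1}{201}\right) \left(-49\right) = \frac{49}{201}$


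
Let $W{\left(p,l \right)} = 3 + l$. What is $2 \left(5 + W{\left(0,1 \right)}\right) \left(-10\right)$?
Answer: $-180$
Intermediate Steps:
$2 \left(5 + W{\left(0,1 \right)}\right) \left(-10\right) = 2 \left(5 + \left(3 + 1\right)\right) \left(-10\right) = 2 \left(5 + 4\right) \left(-10\right) = 2 \cdot 9 \left(-10\right) = 18 \left(-10\right) = -180$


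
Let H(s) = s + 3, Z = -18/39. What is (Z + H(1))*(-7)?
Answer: -322/13 ≈ -24.769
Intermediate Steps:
Z = -6/13 (Z = -18*1/39 = -6/13 ≈ -0.46154)
H(s) = 3 + s
(Z + H(1))*(-7) = (-6/13 + (3 + 1))*(-7) = (-6/13 + 4)*(-7) = (46/13)*(-7) = -322/13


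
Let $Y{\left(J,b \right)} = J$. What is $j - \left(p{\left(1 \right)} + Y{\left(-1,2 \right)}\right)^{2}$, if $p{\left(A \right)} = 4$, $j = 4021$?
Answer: $4012$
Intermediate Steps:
$j - \left(p{\left(1 \right)} + Y{\left(-1,2 \right)}\right)^{2} = 4021 - \left(4 - 1\right)^{2} = 4021 - 3^{2} = 4021 - 9 = 4012$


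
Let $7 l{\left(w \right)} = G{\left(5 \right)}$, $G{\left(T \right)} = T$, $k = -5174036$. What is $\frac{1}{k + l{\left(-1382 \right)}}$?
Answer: $- \frac{7}{36218247} \approx -1.9327 \cdot 10^{-7}$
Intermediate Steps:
$l{\left(w \right)} = \frac{5}{7}$ ($l{\left(w \right)} = \frac{1}{7} \cdot 5 = \frac{5}{7}$)
$\frac{1}{k + l{\left(-1382 \right)}} = \frac{1}{-5174036 + \frac{5}{7}} = \frac{1}{- \frac{36218247}{7}} = - \frac{7}{36218247}$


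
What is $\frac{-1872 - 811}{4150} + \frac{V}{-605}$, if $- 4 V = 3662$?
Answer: $\frac{217611}{251075} \approx 0.86672$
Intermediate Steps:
$V = - \frac{1831}{2}$ ($V = \left(- \frac{1}{4}\right) 3662 = - \frac{1831}{2} \approx -915.5$)
$\frac{-1872 - 811}{4150} + \frac{V}{-605} = \frac{-1872 - 811}{4150} - \frac{1831}{2 \left(-605\right)} = \left(-1872 - 811\right) \frac{1}{4150} - - \frac{1831}{1210} = \left(-2683\right) \frac{1}{4150} + \frac{1831}{1210} = - \frac{2683}{4150} + \frac{1831}{1210} = \frac{217611}{251075}$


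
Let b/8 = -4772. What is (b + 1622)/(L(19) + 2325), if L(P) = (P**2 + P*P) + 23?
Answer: -18277/1535 ≈ -11.907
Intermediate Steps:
b = -38176 (b = 8*(-4772) = -38176)
L(P) = 23 + 2*P**2 (L(P) = (P**2 + P**2) + 23 = 2*P**2 + 23 = 23 + 2*P**2)
(b + 1622)/(L(19) + 2325) = (-38176 + 1622)/((23 + 2*19**2) + 2325) = -36554/((23 + 2*361) + 2325) = -36554/((23 + 722) + 2325) = -36554/(745 + 2325) = -36554/3070 = -36554*1/3070 = -18277/1535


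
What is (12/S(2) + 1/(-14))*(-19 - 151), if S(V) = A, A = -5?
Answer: 2941/7 ≈ 420.14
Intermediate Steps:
S(V) = -5
(12/S(2) + 1/(-14))*(-19 - 151) = (12/(-5) + 1/(-14))*(-19 - 151) = (12*(-1/5) + 1*(-1/14))*(-170) = (-12/5 - 1/14)*(-170) = -173/70*(-170) = 2941/7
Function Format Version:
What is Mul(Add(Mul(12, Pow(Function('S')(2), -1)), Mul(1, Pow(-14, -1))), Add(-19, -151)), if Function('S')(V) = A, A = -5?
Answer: Rational(2941, 7) ≈ 420.14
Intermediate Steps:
Function('S')(V) = -5
Mul(Add(Mul(12, Pow(Function('S')(2), -1)), Mul(1, Pow(-14, -1))), Add(-19, -151)) = Mul(Add(Mul(12, Pow(-5, -1)), Mul(1, Pow(-14, -1))), Add(-19, -151)) = Mul(Add(Mul(12, Rational(-1, 5)), Mul(1, Rational(-1, 14))), -170) = Mul(Add(Rational(-12, 5), Rational(-1, 14)), -170) = Mul(Rational(-173, 70), -170) = Rational(2941, 7)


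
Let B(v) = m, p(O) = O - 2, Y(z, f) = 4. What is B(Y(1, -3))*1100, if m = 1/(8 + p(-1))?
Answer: 220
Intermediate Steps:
p(O) = -2 + O
m = ⅕ (m = 1/(8 + (-2 - 1)) = 1/(8 - 3) = 1/5 = ⅕ ≈ 0.20000)
B(v) = ⅕
B(Y(1, -3))*1100 = (⅕)*1100 = 220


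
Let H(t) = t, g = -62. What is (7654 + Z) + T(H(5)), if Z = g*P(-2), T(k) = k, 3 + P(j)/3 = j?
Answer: 8589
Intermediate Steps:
P(j) = -9 + 3*j
Z = 930 (Z = -62*(-9 + 3*(-2)) = -62*(-9 - 6) = -62*(-15) = 930)
(7654 + Z) + T(H(5)) = (7654 + 930) + 5 = 8584 + 5 = 8589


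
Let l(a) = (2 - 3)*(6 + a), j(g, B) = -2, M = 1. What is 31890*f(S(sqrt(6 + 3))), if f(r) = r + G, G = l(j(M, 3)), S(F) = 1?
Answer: -95670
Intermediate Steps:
l(a) = -6 - a (l(a) = -(6 + a) = -6 - a)
G = -4 (G = -6 - 1*(-2) = -6 + 2 = -4)
f(r) = -4 + r (f(r) = r - 4 = -4 + r)
31890*f(S(sqrt(6 + 3))) = 31890*(-4 + 1) = 31890*(-3) = -95670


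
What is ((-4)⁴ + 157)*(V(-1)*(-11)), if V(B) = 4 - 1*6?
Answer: 9086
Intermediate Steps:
V(B) = -2 (V(B) = 4 - 6 = -2)
((-4)⁴ + 157)*(V(-1)*(-11)) = ((-4)⁴ + 157)*(-2*(-11)) = (256 + 157)*22 = 413*22 = 9086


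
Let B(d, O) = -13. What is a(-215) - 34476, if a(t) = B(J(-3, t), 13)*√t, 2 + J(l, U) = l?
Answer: -34476 - 13*I*√215 ≈ -34476.0 - 190.62*I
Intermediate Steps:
J(l, U) = -2 + l
a(t) = -13*√t
a(-215) - 34476 = -13*I*√215 - 34476 = -34476 - 13*I*√215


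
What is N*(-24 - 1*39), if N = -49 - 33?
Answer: 5166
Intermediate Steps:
N = -82
N*(-24 - 1*39) = -82*(-24 - 1*39) = -82*(-24 - 39) = -82*(-63) = 5166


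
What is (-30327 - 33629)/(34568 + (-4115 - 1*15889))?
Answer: -15989/3641 ≈ -4.3914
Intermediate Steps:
(-30327 - 33629)/(34568 + (-4115 - 1*15889)) = -63956/(34568 + (-4115 - 15889)) = -63956/(34568 - 20004) = -63956/14564 = -63956*1/14564 = -15989/3641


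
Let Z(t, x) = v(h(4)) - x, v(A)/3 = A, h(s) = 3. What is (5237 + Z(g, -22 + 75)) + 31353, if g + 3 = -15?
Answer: 36546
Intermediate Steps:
g = -18 (g = -3 - 15 = -18)
v(A) = 3*A
Z(t, x) = 9 - x (Z(t, x) = 3*3 - x = 9 - x)
(5237 + Z(g, -22 + 75)) + 31353 = (5237 + (9 - (-22 + 75))) + 31353 = (5237 + (9 - 1*53)) + 31353 = (5237 + (9 - 53)) + 31353 = (5237 - 44) + 31353 = 5193 + 31353 = 36546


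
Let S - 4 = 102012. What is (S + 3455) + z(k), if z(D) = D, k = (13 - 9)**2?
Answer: 105487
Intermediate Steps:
k = 16 (k = 4**2 = 16)
S = 102016 (S = 4 + 102012 = 102016)
(S + 3455) + z(k) = (102016 + 3455) + 16 = 105471 + 16 = 105487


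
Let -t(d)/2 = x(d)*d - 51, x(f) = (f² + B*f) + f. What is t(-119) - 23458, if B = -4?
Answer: 3431928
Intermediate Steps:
x(f) = f² - 3*f (x(f) = (f² - 4*f) + f = f² - 3*f)
t(d) = 102 - 2*d²*(-3 + d) (t(d) = -2*((d*(-3 + d))*d - 51) = -2*(d²*(-3 + d) - 51) = -2*(-51 + d²*(-3 + d)) = 102 - 2*d²*(-3 + d))
t(-119) - 23458 = (102 + 2*(-119)²*(3 - 1*(-119))) - 23458 = (102 + 2*14161*(3 + 119)) - 23458 = (102 + 2*14161*122) - 23458 = (102 + 3455284) - 23458 = 3455386 - 23458 = 3431928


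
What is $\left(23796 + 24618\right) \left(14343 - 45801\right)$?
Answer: $-1523007612$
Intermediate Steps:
$\left(23796 + 24618\right) \left(14343 - 45801\right) = 48414 \left(-31458\right) = -1523007612$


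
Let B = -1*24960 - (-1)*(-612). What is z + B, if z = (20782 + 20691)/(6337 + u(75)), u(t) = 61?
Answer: -163568183/6398 ≈ -25566.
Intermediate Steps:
z = 41473/6398 (z = (20782 + 20691)/(6337 + 61) = 41473/6398 ≈ 6.4822)
B = -25572 (B = -24960 - 1*612 = -24960 - 612 = -25572)
z + B = 41473/6398 - 25572 = -163568183/6398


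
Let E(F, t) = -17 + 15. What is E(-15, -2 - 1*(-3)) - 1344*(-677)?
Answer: 909886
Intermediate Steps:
E(F, t) = -2
E(-15, -2 - 1*(-3)) - 1344*(-677) = -2 - 1344*(-677) = -2 + 909888 = 909886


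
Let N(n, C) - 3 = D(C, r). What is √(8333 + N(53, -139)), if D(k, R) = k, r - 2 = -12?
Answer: √8197 ≈ 90.537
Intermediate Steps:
r = -10 (r = 2 - 12 = -10)
N(n, C) = 3 + C
√(8333 + N(53, -139)) = √(8333 + (3 - 139)) = √(8333 - 136) = √8197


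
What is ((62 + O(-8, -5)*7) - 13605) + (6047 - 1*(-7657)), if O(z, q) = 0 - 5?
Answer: 126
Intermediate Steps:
O(z, q) = -5
((62 + O(-8, -5)*7) - 13605) + (6047 - 1*(-7657)) = ((62 - 5*7) - 13605) + (6047 - 1*(-7657)) = ((62 - 35) - 13605) + (6047 + 7657) = (27 - 13605) + 13704 = -13578 + 13704 = 126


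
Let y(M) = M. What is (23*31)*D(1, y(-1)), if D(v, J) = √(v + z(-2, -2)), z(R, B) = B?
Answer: 713*I ≈ 713.0*I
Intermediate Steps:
D(v, J) = √(-2 + v) (D(v, J) = √(v - 2) = √(-2 + v))
(23*31)*D(1, y(-1)) = (23*31)*√(-2 + 1) = 713*√(-1) = 713*I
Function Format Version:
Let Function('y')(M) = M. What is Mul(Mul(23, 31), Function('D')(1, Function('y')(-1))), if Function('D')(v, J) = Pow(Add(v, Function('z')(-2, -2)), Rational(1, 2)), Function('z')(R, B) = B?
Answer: Mul(713, I) ≈ Mul(713.00, I)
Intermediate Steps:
Function('D')(v, J) = Pow(Add(-2, v), Rational(1, 2)) (Function('D')(v, J) = Pow(Add(v, -2), Rational(1, 2)) = Pow(Add(-2, v), Rational(1, 2)))
Mul(Mul(23, 31), Function('D')(1, Function('y')(-1))) = Mul(Mul(23, 31), Pow(Add(-2, 1), Rational(1, 2))) = Mul(713, Pow(-1, Rational(1, 2))) = Mul(713, I)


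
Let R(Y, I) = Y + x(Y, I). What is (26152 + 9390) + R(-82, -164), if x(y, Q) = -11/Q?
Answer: 5815451/164 ≈ 35460.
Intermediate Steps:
R(Y, I) = Y - 11/I
(26152 + 9390) + R(-82, -164) = (26152 + 9390) + (-82 - 11/(-164)) = 35542 + (-82 - 11*(-1/164)) = 35542 + (-82 + 11/164) = 35542 - 13437/164 = 5815451/164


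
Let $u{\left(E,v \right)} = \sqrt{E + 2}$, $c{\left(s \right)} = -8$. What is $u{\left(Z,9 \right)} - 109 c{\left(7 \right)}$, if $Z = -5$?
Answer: $872 + i \sqrt{3} \approx 872.0 + 1.732 i$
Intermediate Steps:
$u{\left(E,v \right)} = \sqrt{2 + E}$
$u{\left(Z,9 \right)} - 109 c{\left(7 \right)} = \sqrt{2 - 5} - -872 = \sqrt{-3} + 872 = i \sqrt{3} + 872 = 872 + i \sqrt{3}$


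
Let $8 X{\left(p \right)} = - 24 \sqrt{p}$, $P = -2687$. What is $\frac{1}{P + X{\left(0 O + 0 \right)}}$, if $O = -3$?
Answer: $- \frac{1}{2687} \approx -0.00037216$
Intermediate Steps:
$X{\left(p \right)} = - 3 \sqrt{p}$ ($X{\left(p \right)} = \frac{\left(-24\right) \sqrt{p}}{8} = - 3 \sqrt{p}$)
$\frac{1}{P + X{\left(0 O + 0 \right)}} = \frac{1}{-2687 - 3 \sqrt{0 \left(-3\right) + 0}} = \frac{1}{-2687 - 3 \sqrt{0 + 0}} = \frac{1}{-2687 - 3 \sqrt{0}} = \frac{1}{-2687 - 0} = \frac{1}{-2687 + 0} = \frac{1}{-2687} = - \frac{1}{2687}$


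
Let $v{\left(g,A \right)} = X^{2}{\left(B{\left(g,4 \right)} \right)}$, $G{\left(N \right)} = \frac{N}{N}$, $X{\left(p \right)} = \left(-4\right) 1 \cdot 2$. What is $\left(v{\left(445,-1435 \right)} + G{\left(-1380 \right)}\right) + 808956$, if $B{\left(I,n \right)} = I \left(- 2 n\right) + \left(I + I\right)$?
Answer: $809021$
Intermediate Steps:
$B{\left(I,n \right)} = 2 I - 2 I n$ ($B{\left(I,n \right)} = - 2 I n + 2 I = 2 I - 2 I n$)
$X{\left(p \right)} = -8$ ($X{\left(p \right)} = \left(-4\right) 2 = -8$)
$G{\left(N \right)} = 1$
$v{\left(g,A \right)} = 64$ ($v{\left(g,A \right)} = \left(-8\right)^{2} = 64$)
$\left(v{\left(445,-1435 \right)} + G{\left(-1380 \right)}\right) + 808956 = \left(64 + 1\right) + 808956 = 65 + 808956 = 809021$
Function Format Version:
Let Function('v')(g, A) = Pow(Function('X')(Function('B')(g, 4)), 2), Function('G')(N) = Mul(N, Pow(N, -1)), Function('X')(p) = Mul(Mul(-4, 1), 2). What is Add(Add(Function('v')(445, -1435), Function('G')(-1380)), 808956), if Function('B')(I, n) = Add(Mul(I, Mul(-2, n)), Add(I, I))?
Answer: 809021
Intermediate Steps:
Function('B')(I, n) = Add(Mul(2, I), Mul(-2, I, n)) (Function('B')(I, n) = Add(Mul(-2, I, n), Mul(2, I)) = Add(Mul(2, I), Mul(-2, I, n)))
Function('X')(p) = -8 (Function('X')(p) = Mul(-4, 2) = -8)
Function('G')(N) = 1
Function('v')(g, A) = 64 (Function('v')(g, A) = Pow(-8, 2) = 64)
Add(Add(Function('v')(445, -1435), Function('G')(-1380)), 808956) = Add(Add(64, 1), 808956) = Add(65, 808956) = 809021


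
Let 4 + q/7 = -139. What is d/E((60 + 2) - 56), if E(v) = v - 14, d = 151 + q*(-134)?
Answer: -134285/8 ≈ -16786.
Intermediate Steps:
q = -1001 (q = -28 + 7*(-139) = -28 - 973 = -1001)
d = 134285 (d = 151 - 1001*(-134) = 151 + 134134 = 134285)
E(v) = -14 + v
d/E((60 + 2) - 56) = 134285/(-14 + ((60 + 2) - 56)) = 134285/(-14 + (62 - 56)) = 134285/(-14 + 6) = 134285/(-8) = 134285*(-⅛) = -134285/8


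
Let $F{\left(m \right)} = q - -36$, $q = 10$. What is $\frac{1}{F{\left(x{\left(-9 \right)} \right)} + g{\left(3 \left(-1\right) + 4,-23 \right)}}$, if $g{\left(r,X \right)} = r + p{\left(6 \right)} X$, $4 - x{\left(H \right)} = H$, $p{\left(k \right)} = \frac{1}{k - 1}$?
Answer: $\frac{5}{212} \approx 0.023585$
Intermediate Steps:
$p{\left(k \right)} = \frac{1}{-1 + k}$
$x{\left(H \right)} = 4 - H$
$F{\left(m \right)} = 46$ ($F{\left(m \right)} = 10 - -36 = 10 + 36 = 46$)
$g{\left(r,X \right)} = r + \frac{X}{5}$ ($g{\left(r,X \right)} = r + \frac{X}{-1 + 6} = r + \frac{X}{5}$)
$\frac{1}{F{\left(x{\left(-9 \right)} \right)} + g{\left(3 \left(-1\right) + 4,-23 \right)}} = \frac{1}{46 + \left(\left(3 \left(-1\right) + 4\right) + \frac{1}{5} \left(-23\right)\right)} = \frac{1}{46 + \left(\left(-3 + 4\right) - \frac{23}{5}\right)} = \frac{1}{46 + \left(1 - \frac{23}{5}\right)} = \frac{1}{46 - \frac{18}{5}} = \frac{1}{\frac{212}{5}} = \frac{5}{212}$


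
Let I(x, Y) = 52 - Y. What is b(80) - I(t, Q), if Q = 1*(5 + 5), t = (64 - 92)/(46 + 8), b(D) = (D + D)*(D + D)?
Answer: 25558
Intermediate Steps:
b(D) = 4*D**2 (b(D) = (2*D)*(2*D) = 4*D**2)
t = -14/27 (t = -28/54 = -28*1/54 = -14/27 ≈ -0.51852)
Q = 10 (Q = 1*10 = 10)
b(80) - I(t, Q) = 4*80**2 - (52 - 1*10) = 4*6400 - (52 - 10) = 25600 - 1*42 = 25600 - 42 = 25558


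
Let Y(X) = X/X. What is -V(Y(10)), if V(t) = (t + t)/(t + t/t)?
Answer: -1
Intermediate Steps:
Y(X) = 1
V(t) = 2*t/(1 + t) (V(t) = (2*t)/(t + 1) = (2*t)/(1 + t) = 2*t/(1 + t))
-V(Y(10)) = -2/(1 + 1) = -2/2 = -1*1 = -1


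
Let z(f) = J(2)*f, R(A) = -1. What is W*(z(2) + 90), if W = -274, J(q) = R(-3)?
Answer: -24112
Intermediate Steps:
J(q) = -1
z(f) = -f
W*(z(2) + 90) = -274*(-1*2 + 90) = -274*(-2 + 90) = -274*88 = -24112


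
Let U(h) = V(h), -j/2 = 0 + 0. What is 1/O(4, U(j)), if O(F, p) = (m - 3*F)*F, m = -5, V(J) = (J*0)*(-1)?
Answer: -1/68 ≈ -0.014706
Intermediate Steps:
V(J) = 0 (V(J) = 0*(-1) = 0)
j = 0 (j = -2*(0 + 0) = -2*0 = 0)
U(h) = 0
O(F, p) = F*(-5 - 3*F) (O(F, p) = (-5 - 3*F)*F = F*(-5 - 3*F))
1/O(4, U(j)) = 1/(-1*4*(5 + 3*4)) = 1/(-1*4*(5 + 12)) = 1/(-1*4*17) = 1/(-68) = -1/68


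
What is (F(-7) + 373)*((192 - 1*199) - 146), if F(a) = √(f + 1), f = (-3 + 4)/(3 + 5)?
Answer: -57069 - 459*√2/4 ≈ -57231.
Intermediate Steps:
f = ⅛ (f = 1/8 = 1*(⅛) = ⅛ ≈ 0.12500)
F(a) = 3*√2/4 (F(a) = √(⅛ + 1) = √(9/8) = 3*√2/4)
(F(-7) + 373)*((192 - 1*199) - 146) = (3*√2/4 + 373)*((192 - 1*199) - 146) = (373 + 3*√2/4)*((192 - 199) - 146) = (373 + 3*√2/4)*(-7 - 146) = (373 + 3*√2/4)*(-153) = -57069 - 459*√2/4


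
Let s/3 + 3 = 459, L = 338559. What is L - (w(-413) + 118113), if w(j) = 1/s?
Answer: 301570127/1368 ≈ 2.2045e+5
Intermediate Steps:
s = 1368 (s = -9 + 3*459 = -9 + 1377 = 1368)
w(j) = 1/1368
L - (w(-413) + 118113) = 338559 - (1/1368 + 118113) = 338559 - 1*161578585/1368 = 338559 - 161578585/1368 = 301570127/1368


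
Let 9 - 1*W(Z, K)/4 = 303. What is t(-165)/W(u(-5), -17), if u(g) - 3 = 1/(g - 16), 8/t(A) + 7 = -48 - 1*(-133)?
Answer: -1/11466 ≈ -8.7214e-5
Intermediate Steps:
t(A) = 4/39 (t(A) = 8/(-7 + (-48 - 1*(-133))) = 8/(-7 + (-48 + 133)) = 8/(-7 + 85) = 8/78 = 8*(1/78) = 4/39)
u(g) = 3 + 1/(-16 + g) (u(g) = 3 + 1/(g - 16) = 3 + 1/(-16 + g))
W(Z, K) = -1176 (W(Z, K) = 36 - 4*303 = 36 - 1212 = -1176)
t(-165)/W(u(-5), -17) = (4/39)/(-1176) = (4/39)*(-1/1176) = -1/11466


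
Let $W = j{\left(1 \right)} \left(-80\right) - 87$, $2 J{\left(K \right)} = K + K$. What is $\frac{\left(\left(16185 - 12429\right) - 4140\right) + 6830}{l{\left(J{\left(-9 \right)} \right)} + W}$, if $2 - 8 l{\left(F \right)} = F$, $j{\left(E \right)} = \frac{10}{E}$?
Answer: $- \frac{51568}{7085} \approx -7.2785$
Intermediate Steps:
$J{\left(K \right)} = K$ ($J{\left(K \right)} = \frac{K + K}{2} = \frac{2 K}{2} = K$)
$l{\left(F \right)} = \frac{1}{4} - \frac{F}{8}$
$W = -887$ ($W = \frac{10}{1} \left(-80\right) - 87 = 10 \cdot 1 \left(-80\right) - 87 = 10 \left(-80\right) - 87 = -800 - 87 = -887$)
$\frac{\left(\left(16185 - 12429\right) - 4140\right) + 6830}{l{\left(J{\left(-9 \right)} \right)} + W} = \frac{\left(\left(16185 - 12429\right) - 4140\right) + 6830}{\left(\frac{1}{4} - - \frac{9}{8}\right) - 887} = \frac{\left(3756 - 4140\right) + 6830}{\left(\frac{1}{4} + \frac{9}{8}\right) - 887} = \frac{-384 + 6830}{\frac{11}{8} - 887} = \frac{6446}{- \frac{7085}{8}} = 6446 \left(- \frac{8}{7085}\right) = - \frac{51568}{7085}$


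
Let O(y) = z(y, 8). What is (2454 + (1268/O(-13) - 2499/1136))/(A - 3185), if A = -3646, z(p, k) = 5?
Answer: -15366673/38800080 ≈ -0.39605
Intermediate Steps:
O(y) = 5
(2454 + (1268/O(-13) - 2499/1136))/(A - 3185) = (2454 + (1268/5 - 2499/1136))/(-3646 - 3185) = (2454 + (1268*(⅕) - 2499*1/1136))/(-6831) = (2454 + (1268/5 - 2499/1136))*(-1/6831) = (2454 + 1427953/5680)*(-1/6831) = (15366673/5680)*(-1/6831) = -15366673/38800080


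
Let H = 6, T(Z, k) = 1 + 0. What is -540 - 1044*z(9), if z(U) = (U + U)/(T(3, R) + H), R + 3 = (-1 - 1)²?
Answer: -22572/7 ≈ -3224.6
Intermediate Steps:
R = 1 (R = -3 + (-1 - 1)² = -3 + (-2)² = -3 + 4 = 1)
T(Z, k) = 1
z(U) = 2*U/7 (z(U) = (U + U)/(1 + 6) = (2*U)/7 = (2*U)*(⅐) = 2*U/7)
-540 - 1044*z(9) = -540 - 2088*9/7 = -540 - 1044*18/7 = -540 - 18792/7 = -22572/7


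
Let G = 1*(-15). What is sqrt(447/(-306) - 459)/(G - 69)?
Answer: -I*sqrt(4790634)/8568 ≈ -0.25546*I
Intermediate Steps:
G = -15
sqrt(447/(-306) - 459)/(G - 69) = sqrt(447/(-306) - 459)/(-15 - 69) = sqrt(447*(-1/306) - 459)/(-84) = sqrt(-149/102 - 459)*(-1/84) = sqrt(-46967/102)*(-1/84) = (I*sqrt(4790634)/102)*(-1/84) = -I*sqrt(4790634)/8568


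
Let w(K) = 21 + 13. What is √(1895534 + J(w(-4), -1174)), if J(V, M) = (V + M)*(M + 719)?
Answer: √2414234 ≈ 1553.8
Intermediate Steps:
w(K) = 34
J(V, M) = (719 + M)*(M + V) (J(V, M) = (M + V)*(719 + M) = (719 + M)*(M + V))
√(1895534 + J(w(-4), -1174)) = √(1895534 + ((-1174)² + 719*(-1174) + 719*34 - 1174*34)) = √(1895534 + (1378276 - 844106 + 24446 - 39916)) = √(1895534 + 518700) = √2414234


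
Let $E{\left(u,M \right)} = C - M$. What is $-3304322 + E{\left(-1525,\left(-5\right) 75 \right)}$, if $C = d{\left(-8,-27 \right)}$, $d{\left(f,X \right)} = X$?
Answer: $-3303974$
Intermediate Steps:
$C = -27$
$E{\left(u,M \right)} = -27 - M$
$-3304322 + E{\left(-1525,\left(-5\right) 75 \right)} = -3304322 - \left(27 - 375\right) = -3304322 - -348 = -3304322 + \left(-27 + 375\right) = -3304322 + 348 = -3303974$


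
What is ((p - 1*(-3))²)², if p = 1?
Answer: 256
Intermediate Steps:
((p - 1*(-3))²)² = ((1 - 1*(-3))²)² = ((1 + 3)²)² = (4²)² = 16² = 256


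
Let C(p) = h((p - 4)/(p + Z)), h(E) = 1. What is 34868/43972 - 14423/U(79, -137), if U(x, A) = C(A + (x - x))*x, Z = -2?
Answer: -157863396/868447 ≈ -181.78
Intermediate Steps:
C(p) = 1
U(x, A) = x (U(x, A) = 1*x = x)
34868/43972 - 14423/U(79, -137) = 34868/43972 - 14423/79 = 34868*(1/43972) - 14423*1/79 = 8717/10993 - 14423/79 = -157863396/868447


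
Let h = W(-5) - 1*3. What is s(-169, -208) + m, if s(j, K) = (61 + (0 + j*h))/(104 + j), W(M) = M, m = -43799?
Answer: -2848348/65 ≈ -43821.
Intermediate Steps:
h = -8 (h = -5 - 1*3 = -5 - 3 = -8)
s(j, K) = (61 - 8*j)/(104 + j) (s(j, K) = (61 + (0 + j*(-8)))/(104 + j) = (61 + (0 - 8*j))/(104 + j) = (61 - 8*j)/(104 + j))
s(-169, -208) + m = (61 - 8*(-169))/(104 - 169) - 43799 = (61 + 1352)/(-65) - 43799 = -1/65*1413 - 43799 = -1413/65 - 43799 = -2848348/65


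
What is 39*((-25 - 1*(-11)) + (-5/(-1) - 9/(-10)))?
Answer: -3159/10 ≈ -315.90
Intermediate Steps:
39*((-25 - 1*(-11)) + (-5/(-1) - 9/(-10))) = 39*((-25 + 11) + (-5*(-1) - 9*(-⅒))) = 39*(-14 + (5 + 9/10)) = 39*(-14 + 59/10) = 39*(-81/10) = -3159/10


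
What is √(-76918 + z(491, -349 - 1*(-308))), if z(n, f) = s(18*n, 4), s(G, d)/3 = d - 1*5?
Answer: I*√76921 ≈ 277.35*I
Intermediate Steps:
s(G, d) = -15 + 3*d (s(G, d) = 3*(d - 1*5) = 3*(d - 5) = 3*(-5 + d) = -15 + 3*d)
z(n, f) = -3 (z(n, f) = -15 + 3*4 = -15 + 12 = -3)
√(-76918 + z(491, -349 - 1*(-308))) = √(-76918 - 3) = √(-76921) = I*√76921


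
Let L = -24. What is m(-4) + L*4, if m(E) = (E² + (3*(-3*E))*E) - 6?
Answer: -230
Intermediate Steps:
m(E) = -6 - 8*E² (m(E) = (E² + (-9*E)*E) - 6 = (E² - 9*E²) - 6 = -8*E² - 6 = -6 - 8*E²)
m(-4) + L*4 = (-6 - 8*(-4)²) - 24*4 = (-6 - 8*16) - 96 = (-6 - 128) - 96 = -134 - 96 = -230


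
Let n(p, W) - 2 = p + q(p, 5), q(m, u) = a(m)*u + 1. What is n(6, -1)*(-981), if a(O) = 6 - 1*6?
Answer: -8829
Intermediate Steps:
a(O) = 0 (a(O) = 6 - 6 = 0)
q(m, u) = 1 (q(m, u) = 0*u + 1 = 0 + 1 = 1)
n(p, W) = 3 + p (n(p, W) = 2 + (p + 1) = 2 + (1 + p) = 3 + p)
n(6, -1)*(-981) = (3 + 6)*(-981) = 9*(-981) = -8829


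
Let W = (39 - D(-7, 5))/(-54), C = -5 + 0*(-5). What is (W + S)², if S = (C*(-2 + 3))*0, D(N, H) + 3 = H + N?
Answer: 484/729 ≈ 0.66392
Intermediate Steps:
D(N, H) = -3 + H + N (D(N, H) = -3 + (H + N) = -3 + H + N)
C = -5 (C = -5 + 0 = -5)
S = 0 (S = -5*(-2 + 3)*0 = -5*1*0 = -5*0 = 0)
W = -22/27 (W = (39 - (-3 + 5 - 7))/(-54) = (39 - 1*(-5))*(-1/54) = (39 + 5)*(-1/54) = 44*(-1/54) = -22/27 ≈ -0.81481)
(W + S)² = (-22/27 + 0)² = (-22/27)² = 484/729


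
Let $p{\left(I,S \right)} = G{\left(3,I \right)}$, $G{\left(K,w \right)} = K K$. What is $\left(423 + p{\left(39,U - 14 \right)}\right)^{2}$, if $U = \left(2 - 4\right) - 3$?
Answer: $186624$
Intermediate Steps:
$U = -5$ ($U = -2 - 3 = -5$)
$G{\left(K,w \right)} = K^{2}$
$p{\left(I,S \right)} = 9$ ($p{\left(I,S \right)} = 3^{2} = 9$)
$\left(423 + p{\left(39,U - 14 \right)}\right)^{2} = \left(423 + 9\right)^{2} = 432^{2} = 186624$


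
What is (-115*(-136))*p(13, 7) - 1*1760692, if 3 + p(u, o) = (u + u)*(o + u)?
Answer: 6325188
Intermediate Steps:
p(u, o) = -3 + 2*u*(o + u) (p(u, o) = -3 + (u + u)*(o + u) = -3 + (2*u)*(o + u) = -3 + 2*u*(o + u))
(-115*(-136))*p(13, 7) - 1*1760692 = (-115*(-136))*(-3 + 2*13**2 + 2*7*13) - 1*1760692 = 15640*(-3 + 2*169 + 182) - 1760692 = 15640*(-3 + 338 + 182) - 1760692 = 15640*517 - 1760692 = 8085880 - 1760692 = 6325188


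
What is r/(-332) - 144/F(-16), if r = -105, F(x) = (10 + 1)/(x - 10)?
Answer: 1244163/3652 ≈ 340.68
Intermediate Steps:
F(x) = 11/(-10 + x)
r/(-332) - 144/F(-16) = -105/(-332) - 144/(11/(-10 - 16)) = -105*(-1/332) - 144/(11/(-26)) = 105/332 - 144/(11*(-1/26)) = 105/332 - 144/(-11/26) = 105/332 - 144*(-26/11) = 105/332 + 3744/11 = 1244163/3652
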